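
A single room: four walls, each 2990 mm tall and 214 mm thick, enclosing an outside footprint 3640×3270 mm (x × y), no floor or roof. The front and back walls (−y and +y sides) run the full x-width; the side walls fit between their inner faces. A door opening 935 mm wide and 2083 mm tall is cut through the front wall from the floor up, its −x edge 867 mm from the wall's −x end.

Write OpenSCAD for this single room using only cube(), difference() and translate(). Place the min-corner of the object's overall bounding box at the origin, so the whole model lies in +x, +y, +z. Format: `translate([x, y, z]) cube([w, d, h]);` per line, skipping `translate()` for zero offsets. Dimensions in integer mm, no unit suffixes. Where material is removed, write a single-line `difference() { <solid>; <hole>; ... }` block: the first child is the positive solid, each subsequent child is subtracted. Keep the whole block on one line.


difference() { cube([3640, 214, 2990]); translate([867, 0, 0]) cube([935, 214, 2083]); }
translate([0, 3056, 0]) cube([3640, 214, 2990]);
translate([0, 214, 0]) cube([214, 2842, 2990]);
translate([3426, 214, 0]) cube([214, 2842, 2990]);


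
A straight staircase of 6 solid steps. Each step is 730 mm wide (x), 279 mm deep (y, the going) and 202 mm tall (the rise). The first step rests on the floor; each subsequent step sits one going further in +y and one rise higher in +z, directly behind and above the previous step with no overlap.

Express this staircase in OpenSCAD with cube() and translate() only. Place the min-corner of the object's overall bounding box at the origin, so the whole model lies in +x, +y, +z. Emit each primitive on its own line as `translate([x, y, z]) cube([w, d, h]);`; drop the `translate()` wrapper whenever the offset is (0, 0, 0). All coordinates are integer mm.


cube([730, 279, 202]);
translate([0, 279, 202]) cube([730, 279, 202]);
translate([0, 558, 404]) cube([730, 279, 202]);
translate([0, 837, 606]) cube([730, 279, 202]);
translate([0, 1116, 808]) cube([730, 279, 202]);
translate([0, 1395, 1010]) cube([730, 279, 202]);


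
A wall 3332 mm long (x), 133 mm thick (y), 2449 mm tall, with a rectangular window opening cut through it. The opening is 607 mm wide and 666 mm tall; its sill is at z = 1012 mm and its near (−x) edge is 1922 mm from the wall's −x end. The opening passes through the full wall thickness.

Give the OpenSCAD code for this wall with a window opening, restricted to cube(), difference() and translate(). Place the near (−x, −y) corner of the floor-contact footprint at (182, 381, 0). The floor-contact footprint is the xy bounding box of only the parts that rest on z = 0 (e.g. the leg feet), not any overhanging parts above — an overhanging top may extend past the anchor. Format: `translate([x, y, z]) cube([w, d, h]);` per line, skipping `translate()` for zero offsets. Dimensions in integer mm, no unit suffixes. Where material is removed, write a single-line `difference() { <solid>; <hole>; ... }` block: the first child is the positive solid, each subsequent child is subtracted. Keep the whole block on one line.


difference() { translate([182, 381, 0]) cube([3332, 133, 2449]); translate([2104, 381, 1012]) cube([607, 133, 666]); }


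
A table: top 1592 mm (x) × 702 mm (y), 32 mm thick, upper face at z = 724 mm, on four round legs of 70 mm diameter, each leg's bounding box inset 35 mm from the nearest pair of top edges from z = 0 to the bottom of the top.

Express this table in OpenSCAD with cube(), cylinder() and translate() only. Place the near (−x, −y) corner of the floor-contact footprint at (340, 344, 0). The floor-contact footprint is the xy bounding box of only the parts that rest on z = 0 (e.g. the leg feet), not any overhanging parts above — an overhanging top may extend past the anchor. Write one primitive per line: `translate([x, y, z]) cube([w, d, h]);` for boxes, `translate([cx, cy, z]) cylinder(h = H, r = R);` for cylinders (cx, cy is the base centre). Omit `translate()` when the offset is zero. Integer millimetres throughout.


// leg_h = 724 - 32 = 692
translate([305, 309, 692]) cube([1592, 702, 32]);
translate([375, 379, 0]) cylinder(h = 692, r = 35);
translate([1827, 379, 0]) cylinder(h = 692, r = 35);
translate([375, 941, 0]) cylinder(h = 692, r = 35);
translate([1827, 941, 0]) cylinder(h = 692, r = 35);


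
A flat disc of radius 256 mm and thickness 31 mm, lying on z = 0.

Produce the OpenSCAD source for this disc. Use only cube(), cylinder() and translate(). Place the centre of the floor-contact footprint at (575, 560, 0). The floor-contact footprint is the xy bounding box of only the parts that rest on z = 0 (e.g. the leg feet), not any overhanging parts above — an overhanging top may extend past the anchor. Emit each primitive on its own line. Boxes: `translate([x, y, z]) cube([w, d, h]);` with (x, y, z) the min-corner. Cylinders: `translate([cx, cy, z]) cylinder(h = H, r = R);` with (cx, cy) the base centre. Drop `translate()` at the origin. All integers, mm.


translate([575, 560, 0]) cylinder(h = 31, r = 256);


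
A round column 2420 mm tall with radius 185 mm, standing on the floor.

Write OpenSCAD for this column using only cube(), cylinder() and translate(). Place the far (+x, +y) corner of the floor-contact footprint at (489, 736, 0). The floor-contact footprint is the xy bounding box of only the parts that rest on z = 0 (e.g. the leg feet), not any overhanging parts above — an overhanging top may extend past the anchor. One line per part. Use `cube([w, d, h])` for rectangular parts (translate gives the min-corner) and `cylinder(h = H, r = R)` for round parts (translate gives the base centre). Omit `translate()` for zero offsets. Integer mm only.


translate([304, 551, 0]) cylinder(h = 2420, r = 185);


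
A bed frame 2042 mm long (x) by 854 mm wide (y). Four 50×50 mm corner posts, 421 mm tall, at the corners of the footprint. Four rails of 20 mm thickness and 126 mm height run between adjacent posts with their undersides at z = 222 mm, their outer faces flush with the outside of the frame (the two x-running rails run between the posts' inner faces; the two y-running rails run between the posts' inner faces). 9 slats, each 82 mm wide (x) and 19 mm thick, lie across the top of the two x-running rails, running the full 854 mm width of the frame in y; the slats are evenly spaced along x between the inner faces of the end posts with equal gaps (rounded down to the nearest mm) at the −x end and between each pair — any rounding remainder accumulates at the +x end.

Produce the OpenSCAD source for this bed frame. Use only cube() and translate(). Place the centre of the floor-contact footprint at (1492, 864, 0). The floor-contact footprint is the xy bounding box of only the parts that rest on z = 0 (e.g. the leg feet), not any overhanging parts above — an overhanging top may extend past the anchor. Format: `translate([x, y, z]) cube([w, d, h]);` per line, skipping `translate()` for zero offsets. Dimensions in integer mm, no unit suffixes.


// slat z = rail_z + rail_h = 222 + 126 = 348
// slat gap = ⌊(1942 − 9·82) / 10⌋ = 120
translate([471, 437, 0]) cube([50, 50, 421]);
translate([471, 1241, 0]) cube([50, 50, 421]);
translate([2463, 437, 0]) cube([50, 50, 421]);
translate([2463, 1241, 0]) cube([50, 50, 421]);
translate([521, 437, 222]) cube([1942, 20, 126]);
translate([521, 1271, 222]) cube([1942, 20, 126]);
translate([471, 487, 222]) cube([20, 754, 126]);
translate([2493, 487, 222]) cube([20, 754, 126]);
translate([641, 437, 348]) cube([82, 854, 19]);
translate([843, 437, 348]) cube([82, 854, 19]);
translate([1045, 437, 348]) cube([82, 854, 19]);
translate([1247, 437, 348]) cube([82, 854, 19]);
translate([1449, 437, 348]) cube([82, 854, 19]);
translate([1651, 437, 348]) cube([82, 854, 19]);
translate([1853, 437, 348]) cube([82, 854, 19]);
translate([2055, 437, 348]) cube([82, 854, 19]);
translate([2257, 437, 348]) cube([82, 854, 19]);


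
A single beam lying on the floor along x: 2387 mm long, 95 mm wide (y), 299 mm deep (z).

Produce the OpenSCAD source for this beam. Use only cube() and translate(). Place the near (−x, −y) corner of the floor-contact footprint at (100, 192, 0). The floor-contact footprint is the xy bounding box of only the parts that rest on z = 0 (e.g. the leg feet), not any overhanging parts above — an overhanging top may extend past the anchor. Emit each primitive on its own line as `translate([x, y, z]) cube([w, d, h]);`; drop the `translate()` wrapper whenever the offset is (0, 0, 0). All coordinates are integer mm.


translate([100, 192, 0]) cube([2387, 95, 299]);


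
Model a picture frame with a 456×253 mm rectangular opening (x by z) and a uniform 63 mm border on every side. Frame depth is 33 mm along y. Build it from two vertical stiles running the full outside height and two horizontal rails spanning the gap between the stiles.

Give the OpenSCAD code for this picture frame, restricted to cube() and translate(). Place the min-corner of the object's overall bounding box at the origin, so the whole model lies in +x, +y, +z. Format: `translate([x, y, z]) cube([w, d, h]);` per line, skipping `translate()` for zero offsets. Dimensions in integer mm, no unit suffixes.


cube([63, 33, 379]);
translate([519, 0, 0]) cube([63, 33, 379]);
translate([63, 0, 0]) cube([456, 33, 63]);
translate([63, 0, 316]) cube([456, 33, 63]);


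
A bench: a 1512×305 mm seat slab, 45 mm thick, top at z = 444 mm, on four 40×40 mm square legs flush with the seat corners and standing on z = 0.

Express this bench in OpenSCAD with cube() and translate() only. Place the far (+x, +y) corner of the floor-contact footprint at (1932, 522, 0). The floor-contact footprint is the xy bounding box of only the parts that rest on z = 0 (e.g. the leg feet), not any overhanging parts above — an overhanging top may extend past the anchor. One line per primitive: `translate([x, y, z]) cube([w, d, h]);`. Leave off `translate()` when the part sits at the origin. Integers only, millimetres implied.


translate([420, 217, 399]) cube([1512, 305, 45]);
translate([420, 217, 0]) cube([40, 40, 399]);
translate([420, 482, 0]) cube([40, 40, 399]);
translate([1892, 217, 0]) cube([40, 40, 399]);
translate([1892, 482, 0]) cube([40, 40, 399]);


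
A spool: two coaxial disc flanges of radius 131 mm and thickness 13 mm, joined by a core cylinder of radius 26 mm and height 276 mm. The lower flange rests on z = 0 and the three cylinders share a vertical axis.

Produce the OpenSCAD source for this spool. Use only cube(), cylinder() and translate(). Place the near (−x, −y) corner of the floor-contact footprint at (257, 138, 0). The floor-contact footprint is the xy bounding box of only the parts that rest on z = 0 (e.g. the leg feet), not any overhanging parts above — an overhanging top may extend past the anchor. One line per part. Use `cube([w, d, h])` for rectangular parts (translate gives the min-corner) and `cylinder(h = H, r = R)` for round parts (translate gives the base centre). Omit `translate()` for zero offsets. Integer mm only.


translate([388, 269, 0]) cylinder(h = 13, r = 131);
translate([388, 269, 13]) cylinder(h = 276, r = 26);
translate([388, 269, 289]) cylinder(h = 13, r = 131);


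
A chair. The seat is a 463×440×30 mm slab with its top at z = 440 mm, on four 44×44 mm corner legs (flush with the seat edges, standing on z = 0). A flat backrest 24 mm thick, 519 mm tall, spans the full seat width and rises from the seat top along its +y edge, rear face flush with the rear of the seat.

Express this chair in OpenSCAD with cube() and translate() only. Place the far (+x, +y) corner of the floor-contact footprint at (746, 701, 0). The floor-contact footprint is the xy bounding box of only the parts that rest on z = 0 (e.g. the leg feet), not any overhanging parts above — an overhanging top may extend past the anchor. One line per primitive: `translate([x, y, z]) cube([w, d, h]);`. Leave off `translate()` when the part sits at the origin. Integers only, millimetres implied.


translate([283, 261, 410]) cube([463, 440, 30]);
translate([283, 261, 0]) cube([44, 44, 410]);
translate([702, 261, 0]) cube([44, 44, 410]);
translate([283, 657, 0]) cube([44, 44, 410]);
translate([702, 657, 0]) cube([44, 44, 410]);
translate([283, 677, 440]) cube([463, 24, 519]);


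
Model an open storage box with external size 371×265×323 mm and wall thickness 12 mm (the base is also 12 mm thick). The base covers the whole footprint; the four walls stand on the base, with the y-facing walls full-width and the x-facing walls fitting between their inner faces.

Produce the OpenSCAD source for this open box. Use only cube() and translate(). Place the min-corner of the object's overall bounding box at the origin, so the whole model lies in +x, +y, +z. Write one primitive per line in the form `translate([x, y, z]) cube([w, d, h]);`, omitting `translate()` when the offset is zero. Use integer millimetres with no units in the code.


cube([371, 265, 12]);
translate([0, 0, 12]) cube([371, 12, 311]);
translate([0, 253, 12]) cube([371, 12, 311]);
translate([0, 12, 12]) cube([12, 241, 311]);
translate([359, 12, 12]) cube([12, 241, 311]);


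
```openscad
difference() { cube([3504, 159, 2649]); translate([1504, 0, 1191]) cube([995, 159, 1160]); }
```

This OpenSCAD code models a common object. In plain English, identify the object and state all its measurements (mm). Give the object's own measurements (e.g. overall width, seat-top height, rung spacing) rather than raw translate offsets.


A wall 3504 mm long (x), 159 mm thick (y), 2649 mm tall, with a rectangular window opening cut through it. The opening is 995 mm wide and 1160 mm tall; its sill is at z = 1191 mm and its near (−x) edge is 1504 mm from the wall's −x end. The opening passes through the full wall thickness.


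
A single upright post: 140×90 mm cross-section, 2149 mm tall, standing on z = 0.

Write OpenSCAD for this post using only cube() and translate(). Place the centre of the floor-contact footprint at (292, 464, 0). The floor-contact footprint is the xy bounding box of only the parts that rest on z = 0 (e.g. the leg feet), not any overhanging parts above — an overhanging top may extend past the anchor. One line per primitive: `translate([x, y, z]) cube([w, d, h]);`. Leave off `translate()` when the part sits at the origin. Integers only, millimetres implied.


translate([222, 419, 0]) cube([140, 90, 2149]);


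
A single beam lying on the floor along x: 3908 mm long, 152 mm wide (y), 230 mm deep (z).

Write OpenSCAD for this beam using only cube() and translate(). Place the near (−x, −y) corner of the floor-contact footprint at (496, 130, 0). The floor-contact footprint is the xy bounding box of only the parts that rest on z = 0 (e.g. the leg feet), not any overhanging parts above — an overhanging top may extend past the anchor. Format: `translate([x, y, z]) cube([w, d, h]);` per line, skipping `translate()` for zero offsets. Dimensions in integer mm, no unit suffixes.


translate([496, 130, 0]) cube([3908, 152, 230]);


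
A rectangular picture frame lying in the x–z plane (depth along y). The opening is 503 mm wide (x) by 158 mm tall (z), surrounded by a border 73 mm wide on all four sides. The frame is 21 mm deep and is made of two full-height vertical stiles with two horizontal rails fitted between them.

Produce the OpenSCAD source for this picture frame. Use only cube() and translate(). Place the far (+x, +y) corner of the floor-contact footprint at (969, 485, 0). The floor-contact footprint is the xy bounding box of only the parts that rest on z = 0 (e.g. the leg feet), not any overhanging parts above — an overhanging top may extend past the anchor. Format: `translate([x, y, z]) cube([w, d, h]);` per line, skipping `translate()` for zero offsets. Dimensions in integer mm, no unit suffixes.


translate([320, 464, 0]) cube([73, 21, 304]);
translate([896, 464, 0]) cube([73, 21, 304]);
translate([393, 464, 0]) cube([503, 21, 73]);
translate([393, 464, 231]) cube([503, 21, 73]);


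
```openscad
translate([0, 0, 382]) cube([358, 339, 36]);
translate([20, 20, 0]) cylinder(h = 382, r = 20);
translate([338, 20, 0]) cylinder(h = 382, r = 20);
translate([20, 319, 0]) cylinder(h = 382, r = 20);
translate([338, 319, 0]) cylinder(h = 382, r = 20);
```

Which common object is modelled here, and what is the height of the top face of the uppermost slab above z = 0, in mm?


A stool. The seat height is 418 mm.

A 358×339×36 slab at z = 382 on four corner cylinders — a stool. The seat top is 382 + 36 = 418 mm.


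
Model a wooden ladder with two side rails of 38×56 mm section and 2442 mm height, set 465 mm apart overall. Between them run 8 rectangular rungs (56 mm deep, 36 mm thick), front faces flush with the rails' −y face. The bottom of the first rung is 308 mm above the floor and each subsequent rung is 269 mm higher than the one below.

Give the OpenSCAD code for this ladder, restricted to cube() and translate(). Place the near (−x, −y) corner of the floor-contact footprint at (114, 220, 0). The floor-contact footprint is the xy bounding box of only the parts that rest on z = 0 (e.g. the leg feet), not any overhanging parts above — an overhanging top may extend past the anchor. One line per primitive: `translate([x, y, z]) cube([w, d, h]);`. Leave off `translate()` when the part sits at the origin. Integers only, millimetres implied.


translate([114, 220, 0]) cube([38, 56, 2442]);
translate([541, 220, 0]) cube([38, 56, 2442]);
translate([152, 220, 308]) cube([389, 56, 36]);
translate([152, 220, 577]) cube([389, 56, 36]);
translate([152, 220, 846]) cube([389, 56, 36]);
translate([152, 220, 1115]) cube([389, 56, 36]);
translate([152, 220, 1384]) cube([389, 56, 36]);
translate([152, 220, 1653]) cube([389, 56, 36]);
translate([152, 220, 1922]) cube([389, 56, 36]);
translate([152, 220, 2191]) cube([389, 56, 36]);


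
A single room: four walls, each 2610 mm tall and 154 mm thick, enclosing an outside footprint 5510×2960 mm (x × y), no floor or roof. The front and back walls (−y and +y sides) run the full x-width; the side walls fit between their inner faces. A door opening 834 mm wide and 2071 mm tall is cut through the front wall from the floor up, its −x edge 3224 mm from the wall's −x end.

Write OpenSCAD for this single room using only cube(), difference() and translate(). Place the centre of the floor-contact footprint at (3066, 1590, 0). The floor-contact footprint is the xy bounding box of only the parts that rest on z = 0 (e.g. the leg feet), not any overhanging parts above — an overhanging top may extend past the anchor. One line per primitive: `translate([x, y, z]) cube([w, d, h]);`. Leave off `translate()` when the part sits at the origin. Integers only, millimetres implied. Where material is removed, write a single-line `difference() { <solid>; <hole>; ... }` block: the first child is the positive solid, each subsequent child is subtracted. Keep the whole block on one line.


difference() { translate([311, 110, 0]) cube([5510, 154, 2610]); translate([3535, 110, 0]) cube([834, 154, 2071]); }
translate([311, 2916, 0]) cube([5510, 154, 2610]);
translate([311, 264, 0]) cube([154, 2652, 2610]);
translate([5667, 264, 0]) cube([154, 2652, 2610]);


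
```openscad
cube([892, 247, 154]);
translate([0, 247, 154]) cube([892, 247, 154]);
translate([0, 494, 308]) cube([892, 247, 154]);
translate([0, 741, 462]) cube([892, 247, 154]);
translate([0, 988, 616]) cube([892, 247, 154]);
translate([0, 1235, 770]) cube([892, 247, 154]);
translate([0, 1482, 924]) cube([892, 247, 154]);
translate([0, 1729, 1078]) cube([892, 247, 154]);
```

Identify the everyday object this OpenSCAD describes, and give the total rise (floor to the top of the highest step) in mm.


A staircase. The total rise is 1232 mm.

8 identical blocks, each offset up and back from the previous — a staircase. Each step is 154 mm tall and there are 8 of them, so the total rise is 8 × 154 = 1232 mm.


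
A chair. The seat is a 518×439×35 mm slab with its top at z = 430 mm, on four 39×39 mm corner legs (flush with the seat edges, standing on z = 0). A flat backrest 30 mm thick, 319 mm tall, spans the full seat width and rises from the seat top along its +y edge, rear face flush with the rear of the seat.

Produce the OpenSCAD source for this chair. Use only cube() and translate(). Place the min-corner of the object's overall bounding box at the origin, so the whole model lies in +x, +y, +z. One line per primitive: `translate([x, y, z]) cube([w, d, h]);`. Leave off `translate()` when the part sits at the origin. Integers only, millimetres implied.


// leg_h = 430 - 35 = 395
translate([0, 0, 395]) cube([518, 439, 35]);
cube([39, 39, 395]);
translate([479, 0, 0]) cube([39, 39, 395]);
translate([0, 400, 0]) cube([39, 39, 395]);
translate([479, 400, 0]) cube([39, 39, 395]);
translate([0, 409, 430]) cube([518, 30, 319]);


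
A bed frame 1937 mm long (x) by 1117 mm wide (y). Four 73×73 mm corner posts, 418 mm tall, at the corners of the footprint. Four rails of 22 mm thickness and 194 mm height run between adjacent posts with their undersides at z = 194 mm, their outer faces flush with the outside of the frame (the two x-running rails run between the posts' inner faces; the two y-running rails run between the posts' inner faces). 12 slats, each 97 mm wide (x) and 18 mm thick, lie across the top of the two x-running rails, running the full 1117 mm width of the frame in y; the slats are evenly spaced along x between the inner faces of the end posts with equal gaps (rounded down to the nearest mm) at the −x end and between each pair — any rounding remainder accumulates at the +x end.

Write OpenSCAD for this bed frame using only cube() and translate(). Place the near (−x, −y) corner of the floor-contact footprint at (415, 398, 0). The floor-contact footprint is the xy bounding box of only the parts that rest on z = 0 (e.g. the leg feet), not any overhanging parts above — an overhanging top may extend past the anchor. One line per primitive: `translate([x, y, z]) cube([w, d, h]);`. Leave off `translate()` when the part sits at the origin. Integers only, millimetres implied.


translate([415, 398, 0]) cube([73, 73, 418]);
translate([415, 1442, 0]) cube([73, 73, 418]);
translate([2279, 398, 0]) cube([73, 73, 418]);
translate([2279, 1442, 0]) cube([73, 73, 418]);
translate([488, 398, 194]) cube([1791, 22, 194]);
translate([488, 1493, 194]) cube([1791, 22, 194]);
translate([415, 471, 194]) cube([22, 971, 194]);
translate([2330, 471, 194]) cube([22, 971, 194]);
translate([536, 398, 388]) cube([97, 1117, 18]);
translate([681, 398, 388]) cube([97, 1117, 18]);
translate([826, 398, 388]) cube([97, 1117, 18]);
translate([971, 398, 388]) cube([97, 1117, 18]);
translate([1116, 398, 388]) cube([97, 1117, 18]);
translate([1261, 398, 388]) cube([97, 1117, 18]);
translate([1406, 398, 388]) cube([97, 1117, 18]);
translate([1551, 398, 388]) cube([97, 1117, 18]);
translate([1696, 398, 388]) cube([97, 1117, 18]);
translate([1841, 398, 388]) cube([97, 1117, 18]);
translate([1986, 398, 388]) cube([97, 1117, 18]);
translate([2131, 398, 388]) cube([97, 1117, 18]);


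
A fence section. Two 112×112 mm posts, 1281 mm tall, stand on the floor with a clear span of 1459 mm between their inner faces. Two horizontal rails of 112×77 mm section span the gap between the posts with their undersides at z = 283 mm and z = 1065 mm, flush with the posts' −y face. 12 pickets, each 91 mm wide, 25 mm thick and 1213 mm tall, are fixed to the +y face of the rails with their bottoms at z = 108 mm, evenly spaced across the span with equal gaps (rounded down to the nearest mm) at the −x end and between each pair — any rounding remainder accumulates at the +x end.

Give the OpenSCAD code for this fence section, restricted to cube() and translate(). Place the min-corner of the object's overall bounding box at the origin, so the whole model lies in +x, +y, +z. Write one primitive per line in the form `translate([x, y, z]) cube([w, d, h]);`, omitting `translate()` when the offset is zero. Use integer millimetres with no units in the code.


cube([112, 112, 1281]);
translate([1571, 0, 0]) cube([112, 112, 1281]);
translate([112, 0, 283]) cube([1459, 112, 77]);
translate([112, 0, 1065]) cube([1459, 112, 77]);
translate([140, 112, 108]) cube([91, 25, 1213]);
translate([259, 112, 108]) cube([91, 25, 1213]);
translate([378, 112, 108]) cube([91, 25, 1213]);
translate([497, 112, 108]) cube([91, 25, 1213]);
translate([616, 112, 108]) cube([91, 25, 1213]);
translate([735, 112, 108]) cube([91, 25, 1213]);
translate([854, 112, 108]) cube([91, 25, 1213]);
translate([973, 112, 108]) cube([91, 25, 1213]);
translate([1092, 112, 108]) cube([91, 25, 1213]);
translate([1211, 112, 108]) cube([91, 25, 1213]);
translate([1330, 112, 108]) cube([91, 25, 1213]);
translate([1449, 112, 108]) cube([91, 25, 1213]);


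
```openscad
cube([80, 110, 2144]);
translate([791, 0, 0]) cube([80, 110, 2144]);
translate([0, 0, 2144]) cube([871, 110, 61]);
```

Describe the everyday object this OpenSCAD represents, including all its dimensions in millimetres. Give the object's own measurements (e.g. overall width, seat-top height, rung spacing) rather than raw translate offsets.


A door frame. The clear opening is 711 mm wide and 2144 mm high. Two 80 mm wide jambs, 110 mm deep, stand either side of the opening from the floor to the top of the opening. A 61 mm thick head sits across the top of both jambs, spanning the full outside width of the frame.


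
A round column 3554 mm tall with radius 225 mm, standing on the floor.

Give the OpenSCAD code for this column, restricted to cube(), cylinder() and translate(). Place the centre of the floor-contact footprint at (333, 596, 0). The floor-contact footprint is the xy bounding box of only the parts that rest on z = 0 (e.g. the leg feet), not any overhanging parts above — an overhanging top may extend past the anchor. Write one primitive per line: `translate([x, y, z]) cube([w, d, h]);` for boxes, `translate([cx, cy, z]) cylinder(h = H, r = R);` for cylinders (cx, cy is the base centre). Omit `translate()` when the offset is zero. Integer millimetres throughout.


translate([333, 596, 0]) cylinder(h = 3554, r = 225);


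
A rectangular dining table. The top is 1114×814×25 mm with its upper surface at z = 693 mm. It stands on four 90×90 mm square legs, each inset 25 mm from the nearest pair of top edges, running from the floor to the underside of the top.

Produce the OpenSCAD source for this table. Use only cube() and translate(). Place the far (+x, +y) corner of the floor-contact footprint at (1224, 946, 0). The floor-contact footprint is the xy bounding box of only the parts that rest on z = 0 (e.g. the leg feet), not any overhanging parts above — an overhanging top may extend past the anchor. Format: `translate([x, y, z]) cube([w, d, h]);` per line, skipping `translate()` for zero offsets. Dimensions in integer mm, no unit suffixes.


// leg_h = 693 - 25 = 668
translate([135, 157, 668]) cube([1114, 814, 25]);
translate([160, 182, 0]) cube([90, 90, 668]);
translate([1134, 182, 0]) cube([90, 90, 668]);
translate([160, 856, 0]) cube([90, 90, 668]);
translate([1134, 856, 0]) cube([90, 90, 668]);


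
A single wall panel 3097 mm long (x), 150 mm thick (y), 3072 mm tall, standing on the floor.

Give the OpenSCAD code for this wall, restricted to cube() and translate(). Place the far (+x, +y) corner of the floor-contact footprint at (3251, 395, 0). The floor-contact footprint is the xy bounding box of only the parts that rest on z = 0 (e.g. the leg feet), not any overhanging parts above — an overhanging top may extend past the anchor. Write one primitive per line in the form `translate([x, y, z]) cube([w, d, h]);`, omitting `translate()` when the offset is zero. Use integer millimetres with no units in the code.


translate([154, 245, 0]) cube([3097, 150, 3072]);


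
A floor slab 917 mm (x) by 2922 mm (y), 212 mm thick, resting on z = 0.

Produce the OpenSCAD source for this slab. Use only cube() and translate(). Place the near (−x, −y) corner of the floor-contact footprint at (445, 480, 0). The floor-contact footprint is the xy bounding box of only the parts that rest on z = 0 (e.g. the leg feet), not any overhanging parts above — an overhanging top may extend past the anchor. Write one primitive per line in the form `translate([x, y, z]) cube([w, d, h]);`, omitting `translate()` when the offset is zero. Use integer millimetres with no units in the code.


translate([445, 480, 0]) cube([917, 2922, 212]);


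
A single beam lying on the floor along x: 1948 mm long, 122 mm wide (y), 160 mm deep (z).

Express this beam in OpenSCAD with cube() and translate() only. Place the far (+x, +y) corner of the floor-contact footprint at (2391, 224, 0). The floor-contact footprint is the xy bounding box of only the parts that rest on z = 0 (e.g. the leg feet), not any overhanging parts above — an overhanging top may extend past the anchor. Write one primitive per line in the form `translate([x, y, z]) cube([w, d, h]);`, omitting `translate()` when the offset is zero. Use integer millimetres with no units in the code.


translate([443, 102, 0]) cube([1948, 122, 160]);


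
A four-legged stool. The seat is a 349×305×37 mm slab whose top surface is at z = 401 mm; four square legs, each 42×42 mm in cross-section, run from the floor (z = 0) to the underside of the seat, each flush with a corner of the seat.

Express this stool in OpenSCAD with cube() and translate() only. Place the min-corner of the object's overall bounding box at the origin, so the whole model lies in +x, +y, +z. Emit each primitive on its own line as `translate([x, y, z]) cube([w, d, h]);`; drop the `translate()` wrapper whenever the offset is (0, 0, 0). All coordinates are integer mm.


// leg_h = 401 - 37 = 364
translate([0, 0, 364]) cube([349, 305, 37]);
cube([42, 42, 364]);
translate([307, 0, 0]) cube([42, 42, 364]);
translate([0, 263, 0]) cube([42, 42, 364]);
translate([307, 263, 0]) cube([42, 42, 364]);


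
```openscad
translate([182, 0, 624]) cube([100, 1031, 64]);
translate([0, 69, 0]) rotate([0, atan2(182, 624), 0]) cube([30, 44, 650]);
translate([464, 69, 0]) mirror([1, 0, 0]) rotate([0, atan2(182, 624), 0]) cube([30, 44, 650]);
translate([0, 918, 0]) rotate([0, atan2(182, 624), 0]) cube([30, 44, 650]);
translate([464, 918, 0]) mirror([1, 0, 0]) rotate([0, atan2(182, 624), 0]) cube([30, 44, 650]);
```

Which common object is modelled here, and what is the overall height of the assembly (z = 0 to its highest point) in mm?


A sawhorse. The overall height is 688 mm.

A beam across two mirrored pairs of raked legs — a sawhorse. The beam's underside is at z = 624 (matching the legs' vertical rise in atan2(182, 624)) and the beam is 64 mm tall, so its top is at 624 + 64 = 688 mm. The raked legs top out at the beam's underside, so that is the highest point.


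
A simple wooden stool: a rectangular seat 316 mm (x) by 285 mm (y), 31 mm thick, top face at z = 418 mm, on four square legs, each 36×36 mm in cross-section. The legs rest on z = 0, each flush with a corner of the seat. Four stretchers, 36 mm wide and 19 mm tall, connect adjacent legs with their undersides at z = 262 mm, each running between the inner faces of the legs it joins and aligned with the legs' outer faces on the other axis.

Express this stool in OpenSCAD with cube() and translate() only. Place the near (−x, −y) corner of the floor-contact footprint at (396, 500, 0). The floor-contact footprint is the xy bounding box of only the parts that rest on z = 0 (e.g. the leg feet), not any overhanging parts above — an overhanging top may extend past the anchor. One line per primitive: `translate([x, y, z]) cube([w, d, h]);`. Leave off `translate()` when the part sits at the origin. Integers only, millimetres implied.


translate([396, 500, 387]) cube([316, 285, 31]);
translate([396, 500, 0]) cube([36, 36, 387]);
translate([676, 500, 0]) cube([36, 36, 387]);
translate([396, 749, 0]) cube([36, 36, 387]);
translate([676, 749, 0]) cube([36, 36, 387]);
translate([432, 500, 262]) cube([244, 36, 19]);
translate([432, 749, 262]) cube([244, 36, 19]);
translate([396, 536, 262]) cube([36, 213, 19]);
translate([676, 536, 262]) cube([36, 213, 19]);


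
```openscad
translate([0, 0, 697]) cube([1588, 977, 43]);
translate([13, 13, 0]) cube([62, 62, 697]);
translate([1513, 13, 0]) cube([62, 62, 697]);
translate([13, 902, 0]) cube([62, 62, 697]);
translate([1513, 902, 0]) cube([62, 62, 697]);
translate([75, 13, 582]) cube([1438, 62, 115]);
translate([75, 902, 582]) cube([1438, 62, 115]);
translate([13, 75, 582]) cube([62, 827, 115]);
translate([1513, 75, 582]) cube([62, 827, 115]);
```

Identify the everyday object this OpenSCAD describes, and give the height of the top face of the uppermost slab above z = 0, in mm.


A table. The table height is 740 mm.

A 1588×977×43 slab sits at z = 697 on four 62 mm square posts — a table. The top surface is at 697 + 43 = 740 mm.


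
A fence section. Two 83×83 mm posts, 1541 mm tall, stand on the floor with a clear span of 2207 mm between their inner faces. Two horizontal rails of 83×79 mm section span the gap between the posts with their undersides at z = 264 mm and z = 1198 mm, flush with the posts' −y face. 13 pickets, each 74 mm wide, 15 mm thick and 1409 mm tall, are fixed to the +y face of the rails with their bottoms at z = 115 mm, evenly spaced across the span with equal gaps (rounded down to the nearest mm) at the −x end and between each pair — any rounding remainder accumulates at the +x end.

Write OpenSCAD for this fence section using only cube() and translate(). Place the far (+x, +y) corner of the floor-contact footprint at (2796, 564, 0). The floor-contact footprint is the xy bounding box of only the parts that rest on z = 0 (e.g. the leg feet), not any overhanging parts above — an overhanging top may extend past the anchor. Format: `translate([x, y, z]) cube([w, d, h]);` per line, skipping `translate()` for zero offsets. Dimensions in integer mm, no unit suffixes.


translate([423, 481, 0]) cube([83, 83, 1541]);
translate([2713, 481, 0]) cube([83, 83, 1541]);
translate([506, 481, 264]) cube([2207, 83, 79]);
translate([506, 481, 1198]) cube([2207, 83, 79]);
translate([594, 564, 115]) cube([74, 15, 1409]);
translate([756, 564, 115]) cube([74, 15, 1409]);
translate([918, 564, 115]) cube([74, 15, 1409]);
translate([1080, 564, 115]) cube([74, 15, 1409]);
translate([1242, 564, 115]) cube([74, 15, 1409]);
translate([1404, 564, 115]) cube([74, 15, 1409]);
translate([1566, 564, 115]) cube([74, 15, 1409]);
translate([1728, 564, 115]) cube([74, 15, 1409]);
translate([1890, 564, 115]) cube([74, 15, 1409]);
translate([2052, 564, 115]) cube([74, 15, 1409]);
translate([2214, 564, 115]) cube([74, 15, 1409]);
translate([2376, 564, 115]) cube([74, 15, 1409]);
translate([2538, 564, 115]) cube([74, 15, 1409]);


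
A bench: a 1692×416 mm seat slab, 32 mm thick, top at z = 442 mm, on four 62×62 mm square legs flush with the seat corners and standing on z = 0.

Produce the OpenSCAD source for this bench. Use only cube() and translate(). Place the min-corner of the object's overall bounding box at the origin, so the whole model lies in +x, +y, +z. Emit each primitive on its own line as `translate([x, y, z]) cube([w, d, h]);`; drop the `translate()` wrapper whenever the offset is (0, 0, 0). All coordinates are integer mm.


// leg_h = 442 − 32 = 410
translate([0, 0, 410]) cube([1692, 416, 32]);
cube([62, 62, 410]);
translate([0, 354, 0]) cube([62, 62, 410]);
translate([1630, 0, 0]) cube([62, 62, 410]);
translate([1630, 354, 0]) cube([62, 62, 410]);


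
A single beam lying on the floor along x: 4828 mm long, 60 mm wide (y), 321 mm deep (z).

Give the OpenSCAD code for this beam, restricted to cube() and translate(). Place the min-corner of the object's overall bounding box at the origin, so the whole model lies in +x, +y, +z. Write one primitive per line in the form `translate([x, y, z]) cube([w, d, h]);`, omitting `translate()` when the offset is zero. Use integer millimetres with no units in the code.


cube([4828, 60, 321]);


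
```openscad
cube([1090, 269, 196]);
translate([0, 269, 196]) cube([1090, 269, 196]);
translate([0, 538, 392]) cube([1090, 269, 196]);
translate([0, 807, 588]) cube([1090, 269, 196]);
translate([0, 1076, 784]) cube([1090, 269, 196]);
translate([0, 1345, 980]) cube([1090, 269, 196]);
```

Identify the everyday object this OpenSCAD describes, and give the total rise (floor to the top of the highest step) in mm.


A staircase. The total rise is 1176 mm.

6 identical blocks, each offset up and back from the previous — a staircase. Each step is 196 mm tall and there are 6 of them, so the total rise is 6 × 196 = 1176 mm.


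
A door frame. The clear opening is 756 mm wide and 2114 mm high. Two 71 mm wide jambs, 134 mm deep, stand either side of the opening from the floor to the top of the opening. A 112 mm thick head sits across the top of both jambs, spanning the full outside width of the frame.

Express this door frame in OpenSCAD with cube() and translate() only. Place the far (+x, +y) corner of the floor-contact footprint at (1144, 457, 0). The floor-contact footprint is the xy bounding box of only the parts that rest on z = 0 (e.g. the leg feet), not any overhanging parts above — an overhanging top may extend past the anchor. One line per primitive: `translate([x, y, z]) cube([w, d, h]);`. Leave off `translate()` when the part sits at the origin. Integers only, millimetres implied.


translate([246, 323, 0]) cube([71, 134, 2114]);
translate([1073, 323, 0]) cube([71, 134, 2114]);
translate([246, 323, 2114]) cube([898, 134, 112]);


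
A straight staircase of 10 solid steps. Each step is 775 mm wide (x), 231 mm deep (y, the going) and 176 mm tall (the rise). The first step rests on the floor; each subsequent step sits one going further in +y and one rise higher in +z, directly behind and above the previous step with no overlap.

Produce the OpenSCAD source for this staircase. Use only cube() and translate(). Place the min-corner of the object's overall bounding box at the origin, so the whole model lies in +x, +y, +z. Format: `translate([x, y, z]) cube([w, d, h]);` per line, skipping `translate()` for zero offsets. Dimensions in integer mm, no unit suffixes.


cube([775, 231, 176]);
translate([0, 231, 176]) cube([775, 231, 176]);
translate([0, 462, 352]) cube([775, 231, 176]);
translate([0, 693, 528]) cube([775, 231, 176]);
translate([0, 924, 704]) cube([775, 231, 176]);
translate([0, 1155, 880]) cube([775, 231, 176]);
translate([0, 1386, 1056]) cube([775, 231, 176]);
translate([0, 1617, 1232]) cube([775, 231, 176]);
translate([0, 1848, 1408]) cube([775, 231, 176]);
translate([0, 2079, 1584]) cube([775, 231, 176]);


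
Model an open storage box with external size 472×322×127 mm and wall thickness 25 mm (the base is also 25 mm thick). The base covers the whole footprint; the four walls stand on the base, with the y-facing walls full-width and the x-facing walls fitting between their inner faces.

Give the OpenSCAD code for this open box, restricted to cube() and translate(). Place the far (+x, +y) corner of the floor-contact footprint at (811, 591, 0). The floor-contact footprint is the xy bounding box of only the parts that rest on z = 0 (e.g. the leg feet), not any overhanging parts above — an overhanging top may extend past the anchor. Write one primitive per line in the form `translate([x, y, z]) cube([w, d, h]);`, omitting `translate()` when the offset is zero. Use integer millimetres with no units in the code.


translate([339, 269, 0]) cube([472, 322, 25]);
translate([339, 269, 25]) cube([472, 25, 102]);
translate([339, 566, 25]) cube([472, 25, 102]);
translate([339, 294, 25]) cube([25, 272, 102]);
translate([786, 294, 25]) cube([25, 272, 102]);


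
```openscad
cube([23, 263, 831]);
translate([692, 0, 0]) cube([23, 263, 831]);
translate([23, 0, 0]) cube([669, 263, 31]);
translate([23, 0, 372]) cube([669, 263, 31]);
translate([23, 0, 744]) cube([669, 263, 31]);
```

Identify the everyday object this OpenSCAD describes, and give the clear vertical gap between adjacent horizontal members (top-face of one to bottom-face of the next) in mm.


A bookshelf. The clear shelf gap is 341 mm.

Two tall side panels with 3 horizontal boards between them — a bookshelf. The first two shelf undersides are at z = 0 and z = 372; with shelf thickness 31, the clear gap is 372 − 0 − 31 = 341 mm.
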